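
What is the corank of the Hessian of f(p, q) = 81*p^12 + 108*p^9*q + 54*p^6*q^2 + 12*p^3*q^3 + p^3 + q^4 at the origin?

Hessian at 0 has rank 0.

2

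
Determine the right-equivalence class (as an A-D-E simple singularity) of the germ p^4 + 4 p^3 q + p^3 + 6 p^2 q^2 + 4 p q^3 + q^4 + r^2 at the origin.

E6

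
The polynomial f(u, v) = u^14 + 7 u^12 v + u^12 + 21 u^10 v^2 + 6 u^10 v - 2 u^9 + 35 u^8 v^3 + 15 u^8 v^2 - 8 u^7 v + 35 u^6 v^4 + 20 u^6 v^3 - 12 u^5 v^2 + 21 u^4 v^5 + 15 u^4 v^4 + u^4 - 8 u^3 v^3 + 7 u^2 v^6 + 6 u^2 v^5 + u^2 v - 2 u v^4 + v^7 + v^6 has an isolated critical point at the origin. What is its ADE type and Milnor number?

Type D7, Milnor number mu = 7.

The Hessian of f at 0 has rank 0. Corank 2; j^3 = u^2*v has shape L^2 M (L != M), so D-series; mu = 7 gives D_7.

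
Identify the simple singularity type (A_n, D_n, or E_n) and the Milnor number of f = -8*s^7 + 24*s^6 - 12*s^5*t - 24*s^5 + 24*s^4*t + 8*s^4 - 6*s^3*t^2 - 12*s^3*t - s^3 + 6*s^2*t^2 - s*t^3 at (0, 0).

Type E7, Milnor number mu = 7.

The Hessian of f at 0 is [[0, 0], [0, 0]] with rank 0, so corank 2. A Groebner basis of the Jacobian ideal J(f) in C{s,t} is {3*s^2/4 + t^4 + t^3/4, s^3, s^2*t - s^2/4 - t^3/12, -s^2 + s*t^2 - t^3/3}; counting standard monomials gives mu = 7. Corank 2; j^3 = -s^3 is a perfect cube, so E-series; the 4-jet and mu = 7 give E_7.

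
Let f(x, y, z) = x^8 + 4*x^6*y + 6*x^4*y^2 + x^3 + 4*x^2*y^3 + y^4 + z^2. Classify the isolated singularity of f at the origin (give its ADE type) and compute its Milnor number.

Type E_{6}, Milnor number mu = 6.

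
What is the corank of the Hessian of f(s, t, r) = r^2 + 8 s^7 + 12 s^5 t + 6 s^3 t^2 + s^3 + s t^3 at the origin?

2

The Hessian at 0 is [[0, 0, 0], [0, 0, 0], [0, 0, 2]] of rank 1; hence corank 2.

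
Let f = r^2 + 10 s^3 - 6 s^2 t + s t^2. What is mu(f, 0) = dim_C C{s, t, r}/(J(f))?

4

The Hessian of f at 0 has rank 1. Corank 2; j^3 = s*(10*s^2 - 6*s*t + t^2) splits into three distinct lines over C (the quadratic factor has nonzero discriminant), so D_4.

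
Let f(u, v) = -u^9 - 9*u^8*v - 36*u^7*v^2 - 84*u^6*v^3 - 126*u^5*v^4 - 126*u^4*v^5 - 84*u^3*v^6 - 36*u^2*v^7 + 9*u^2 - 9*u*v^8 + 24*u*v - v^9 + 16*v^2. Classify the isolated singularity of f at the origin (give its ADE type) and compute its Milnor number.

Type A8, Milnor number mu = 8.

The Hessian of f at 0 has rank 1. Corank 1: A-series; mu = 8 gives A_8.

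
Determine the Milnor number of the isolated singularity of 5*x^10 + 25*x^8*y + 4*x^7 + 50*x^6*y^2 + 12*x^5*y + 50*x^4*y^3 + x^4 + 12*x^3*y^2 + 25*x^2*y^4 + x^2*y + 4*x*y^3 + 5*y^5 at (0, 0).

6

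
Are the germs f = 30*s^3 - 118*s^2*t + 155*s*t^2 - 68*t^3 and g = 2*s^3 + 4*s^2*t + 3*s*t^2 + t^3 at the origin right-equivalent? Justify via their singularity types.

The Hessian of f at 0 has rank 0. Corank 2; j^3 = (3*s - 4*t)*(10*s^2 - 26*s*t + 17*t^2) splits into three distinct lines over C (the quadratic factor has nonzero discriminant), so D_4. The Hessian of g at 0 has rank 0. Corank 2; j^3 = (s + t)*(2*s^2 + 2*s*t + t^2) splits into three distinct lines over C (the quadratic factor has nonzero discriminant), so D_4. Both have type D_4, hence right-equivalent.

Yes.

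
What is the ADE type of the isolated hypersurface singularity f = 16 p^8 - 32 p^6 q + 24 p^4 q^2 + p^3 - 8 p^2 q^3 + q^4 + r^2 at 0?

E6

The Hessian of f at 0 has rank 1. Corank 2; j^3 = p^3 is a perfect cube, so E-series; the 4-jet and mu = 6 give E_6.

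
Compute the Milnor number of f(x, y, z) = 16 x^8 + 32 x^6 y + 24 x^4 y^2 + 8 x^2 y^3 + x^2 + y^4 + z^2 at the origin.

The Hessian of f at 0 has rank 2. Corank 1: A-series; mu = 3 gives A_3.

3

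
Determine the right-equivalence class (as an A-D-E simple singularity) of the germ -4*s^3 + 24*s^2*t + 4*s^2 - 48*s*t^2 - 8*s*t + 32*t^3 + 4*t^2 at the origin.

A2

The Hessian of f at 0 has rank 1. Corank 1: A-series; mu = 2 gives A_2.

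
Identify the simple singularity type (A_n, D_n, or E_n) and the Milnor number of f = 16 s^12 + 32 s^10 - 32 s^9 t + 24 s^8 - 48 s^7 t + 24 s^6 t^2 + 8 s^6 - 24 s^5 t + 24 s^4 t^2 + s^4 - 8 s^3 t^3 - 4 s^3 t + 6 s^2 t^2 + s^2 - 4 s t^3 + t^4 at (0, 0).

Type A_3, Milnor number mu = 3.

The Hessian of f at 0 is [[2, 0], [0, 0]] with rank 1, so corank 1. A Groebner basis of the Jacobian ideal J(f) in C{s,t} is {t^3, s}; counting standard monomials gives mu = 3. Corank 1: A-series; mu = 3 gives A_3.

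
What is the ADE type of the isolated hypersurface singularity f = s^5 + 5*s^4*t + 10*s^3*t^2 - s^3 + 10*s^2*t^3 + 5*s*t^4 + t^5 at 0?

The Hessian of f at 0 has rank 0. Corank 2; j^3 = -s^3 is a perfect cube, so E-series; the 5-jet and mu = 8 give E_8.

E8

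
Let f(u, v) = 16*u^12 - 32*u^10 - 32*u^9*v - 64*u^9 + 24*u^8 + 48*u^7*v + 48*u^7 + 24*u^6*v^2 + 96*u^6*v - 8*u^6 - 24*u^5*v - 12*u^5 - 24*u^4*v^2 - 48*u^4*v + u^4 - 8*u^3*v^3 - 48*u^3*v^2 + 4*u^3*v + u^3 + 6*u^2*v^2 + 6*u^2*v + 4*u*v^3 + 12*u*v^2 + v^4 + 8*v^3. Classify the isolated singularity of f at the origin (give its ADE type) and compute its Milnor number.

Type E6, Milnor number mu = 6.

The Hessian of f at 0 has rank 0. Corank 2; j^3 = (u + 2*v)^3 is a perfect cube, so E-series; the 4-jet and mu = 6 give E_6.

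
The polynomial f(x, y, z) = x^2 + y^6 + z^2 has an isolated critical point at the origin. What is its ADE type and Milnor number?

Type A_5, Milnor number mu = 5.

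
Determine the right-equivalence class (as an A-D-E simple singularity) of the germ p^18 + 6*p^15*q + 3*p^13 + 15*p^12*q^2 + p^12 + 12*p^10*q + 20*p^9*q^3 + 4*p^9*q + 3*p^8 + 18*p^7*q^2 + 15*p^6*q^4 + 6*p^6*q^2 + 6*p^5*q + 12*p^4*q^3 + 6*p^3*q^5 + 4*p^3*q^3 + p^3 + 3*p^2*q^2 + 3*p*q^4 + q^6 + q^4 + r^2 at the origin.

E_{6}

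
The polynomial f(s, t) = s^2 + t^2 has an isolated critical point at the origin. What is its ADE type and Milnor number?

The Hessian of f at 0 has rank 2. Corank 0: nondegenerate Morse point, so A_1.

Type A_1, Milnor number mu = 1.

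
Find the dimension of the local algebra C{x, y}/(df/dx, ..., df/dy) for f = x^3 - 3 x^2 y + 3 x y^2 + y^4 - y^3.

6

The Hessian of f at 0 has rank 0. Corank 2; j^3 = (x - y)^3 is a perfect cube, so E-series; the 4-jet and mu = 6 give E_6.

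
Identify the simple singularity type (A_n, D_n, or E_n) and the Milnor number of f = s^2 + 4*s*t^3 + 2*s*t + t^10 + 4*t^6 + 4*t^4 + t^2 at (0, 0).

Type A9, Milnor number mu = 9.

The Hessian of f at 0 has rank 1. Corank 1: A-series; mu = 9 gives A_9.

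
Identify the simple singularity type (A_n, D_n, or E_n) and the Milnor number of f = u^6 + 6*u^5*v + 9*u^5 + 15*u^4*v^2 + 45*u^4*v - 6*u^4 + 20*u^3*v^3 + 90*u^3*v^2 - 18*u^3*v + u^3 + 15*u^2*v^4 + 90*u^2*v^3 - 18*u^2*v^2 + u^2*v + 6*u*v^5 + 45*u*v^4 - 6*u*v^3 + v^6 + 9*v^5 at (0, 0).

The Hessian of f at 0 has rank 0. Corank 2; j^3 = u^2*(u + v) has shape L^2 M (L != M), so D-series; mu = 7 gives D_7.

Type D_{7}, Milnor number mu = 7.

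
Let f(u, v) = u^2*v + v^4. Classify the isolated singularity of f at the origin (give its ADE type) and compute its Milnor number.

The Hessian of f at 0 has rank 0. Corank 2; j^3 = u^2*v has shape L^2 M (L != M), so D-series; mu = 5 gives D_5.

Type D_{5}, Milnor number mu = 5.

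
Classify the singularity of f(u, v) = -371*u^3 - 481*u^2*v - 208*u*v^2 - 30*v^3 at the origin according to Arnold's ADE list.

The Hessian of f at 0 has rank 0. Corank 2; j^3 = -(7*u + 3*v)*(53*u^2 + 46*u*v + 10*v^2) splits into three distinct lines over C (the quadratic factor has nonzero discriminant), so D_4.

D_4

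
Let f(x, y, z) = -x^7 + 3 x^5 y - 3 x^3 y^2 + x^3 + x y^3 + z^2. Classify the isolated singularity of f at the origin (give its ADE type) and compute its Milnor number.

Type E7, Milnor number mu = 7.

The Hessian of f at 0 is [[0, 0, 0], [0, 0, 0], [0, 0, 2]] with rank 1, so corank 2. A Groebner basis of the Jacobian ideal J(f) in C{x,y,z} is {x^3, x*y^2, 3*x^2 + y^3, z}; counting standard monomials gives mu = 7. Corank 2; j^3 = x^3 is a perfect cube, so E-series; the 4-jet and mu = 7 give E_7.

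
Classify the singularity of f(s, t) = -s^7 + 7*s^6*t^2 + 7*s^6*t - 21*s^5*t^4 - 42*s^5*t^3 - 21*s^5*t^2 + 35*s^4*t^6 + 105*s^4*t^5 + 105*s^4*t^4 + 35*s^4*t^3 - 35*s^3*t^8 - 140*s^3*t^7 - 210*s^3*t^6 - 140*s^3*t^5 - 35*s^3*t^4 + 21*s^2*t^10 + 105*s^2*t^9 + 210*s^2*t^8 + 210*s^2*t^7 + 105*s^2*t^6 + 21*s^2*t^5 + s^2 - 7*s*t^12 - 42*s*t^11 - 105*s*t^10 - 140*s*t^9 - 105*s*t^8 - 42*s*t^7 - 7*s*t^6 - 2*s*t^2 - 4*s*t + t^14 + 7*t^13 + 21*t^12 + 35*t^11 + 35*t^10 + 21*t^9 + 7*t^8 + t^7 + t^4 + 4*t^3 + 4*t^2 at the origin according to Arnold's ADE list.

A_{6}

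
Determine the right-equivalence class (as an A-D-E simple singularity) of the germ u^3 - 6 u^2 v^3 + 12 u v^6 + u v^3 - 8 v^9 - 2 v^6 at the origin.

E_7

The Hessian of f at 0 has rank 0. Corank 2; j^3 = u^3 is a perfect cube, so E-series; the 4-jet and mu = 7 give E_7.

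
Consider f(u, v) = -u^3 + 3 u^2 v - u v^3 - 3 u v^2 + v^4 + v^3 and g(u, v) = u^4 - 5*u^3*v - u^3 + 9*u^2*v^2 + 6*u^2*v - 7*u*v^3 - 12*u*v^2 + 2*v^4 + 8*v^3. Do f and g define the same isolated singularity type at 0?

Yes.

The Hessian of f at 0 has rank 0. Corank 2; j^3 = -(u - v)^3 is a perfect cube, so E-series; the 4-jet and mu = 7 give E_7. The Hessian of g at 0 has rank 0. Corank 2; j^3 = -(u - 2*v)^3 is a perfect cube, so E-series; the 4-jet and mu = 7 give E_7. Both have type E_7, hence right-equivalent.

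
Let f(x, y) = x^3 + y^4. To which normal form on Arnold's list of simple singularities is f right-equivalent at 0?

E_{6}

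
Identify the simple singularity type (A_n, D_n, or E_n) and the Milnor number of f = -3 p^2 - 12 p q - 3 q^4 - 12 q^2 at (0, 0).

Type A3, Milnor number mu = 3.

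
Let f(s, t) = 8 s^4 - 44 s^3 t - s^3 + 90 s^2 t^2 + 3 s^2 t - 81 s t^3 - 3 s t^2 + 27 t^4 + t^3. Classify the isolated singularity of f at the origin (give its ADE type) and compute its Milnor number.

The Hessian of f at 0 is [[0, 0], [0, 0]] with rank 0, so corank 2. A Groebner basis of the Jacobian ideal J(f) in C{s,t} is {3*s^2/4 - 3*s*t/2 + t^4 + t^3/4 + 3*t^2/4, s^3 - 15*s^2/4 + 15*s*t/2 - 9*t^3/4 - 15*t^2/4, s^2*t - 9*s^2/4 + 9*s*t/2 - 7*t^3/4 - 9*t^2/4, -s^2 + s*t^2 + 2*s*t - 4*t^3/3 - t^2}; counting standard monomials gives mu = 7. Corank 2; j^3 = -(s - t)^3 is a perfect cube, so E-series; the 4-jet and mu = 7 give E_7.

Type E7, Milnor number mu = 7.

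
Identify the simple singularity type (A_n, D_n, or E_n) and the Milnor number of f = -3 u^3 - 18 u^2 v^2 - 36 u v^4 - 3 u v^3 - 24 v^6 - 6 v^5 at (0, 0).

Type E7, Milnor number mu = 7.

The Hessian of f at 0 is [[0, 0], [0, 0]] with rank 0, so corank 2. A Groebner basis of the Jacobian ideal J(f) in C{u,v} is {-u^2/4 + v^4 - v^3/12, u^3, u^2*v + u^2/12 + v^3/36, u^2/2 + u*v^2 + v^3/6}; counting standard monomials gives mu = 7. Corank 2; j^3 = -3*u^3 is a perfect cube, so E-series; the 4-jet and mu = 7 give E_7.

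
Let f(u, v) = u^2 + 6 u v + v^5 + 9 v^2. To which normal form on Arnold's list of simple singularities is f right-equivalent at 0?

The Hessian of f at 0 has rank 1. Corank 1: A-series; mu = 4 gives A_4.

A_{4}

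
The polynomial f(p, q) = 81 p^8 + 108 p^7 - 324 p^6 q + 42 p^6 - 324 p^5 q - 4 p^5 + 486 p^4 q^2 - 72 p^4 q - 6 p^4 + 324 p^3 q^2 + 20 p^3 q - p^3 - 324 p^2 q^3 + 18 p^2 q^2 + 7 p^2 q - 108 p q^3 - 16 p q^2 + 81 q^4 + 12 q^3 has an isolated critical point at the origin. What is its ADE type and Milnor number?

The Hessian of f at 0 has rank 0. Corank 2; j^3 = -(p - 3*q)*(p - 2*q)^2 has shape L^2 M (L != M), so D-series; mu = 5 gives D_5.

Type D_5, Milnor number mu = 5.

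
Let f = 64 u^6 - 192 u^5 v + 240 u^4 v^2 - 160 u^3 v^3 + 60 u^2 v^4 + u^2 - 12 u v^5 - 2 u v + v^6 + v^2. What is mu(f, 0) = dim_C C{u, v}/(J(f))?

The Hessian of f at 0 is [[2, -2], [-2, 2]] with rank 1, so corank 1. A Groebner basis of the Jacobian ideal J(f) in C{u,v} is {v^5, u - v}; counting standard monomials gives mu = 5. Corank 1: A-series; mu = 5 gives A_5.

5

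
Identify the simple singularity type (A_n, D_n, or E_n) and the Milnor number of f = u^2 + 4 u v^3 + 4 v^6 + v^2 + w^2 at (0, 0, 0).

Type A_{1}, Milnor number mu = 1.

The Hessian of f at 0 is [[2, 0, 0], [0, 2, 0], [0, 0, 2]] with rank 3, so corank 0. A Groebner basis of the Jacobian ideal J(f) in C{u,v,w} is {u, v, w}; counting standard monomials gives mu = 1. Corank 0: nondegenerate Morse point, so A_1.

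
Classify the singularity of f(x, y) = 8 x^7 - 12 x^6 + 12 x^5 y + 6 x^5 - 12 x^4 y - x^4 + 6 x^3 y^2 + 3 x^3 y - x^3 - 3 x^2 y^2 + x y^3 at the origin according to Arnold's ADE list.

The Hessian of f at 0 is [[0, 0], [0, 0]] with rank 0, so corank 2. A Groebner basis of the Jacobian ideal J(f) in C{x,y} is {3*x^2 + y^4 - y^3, x^3, x^2*y + x^2 - y^3/3, 2*x^2 + x*y^2 - 2*y^3/3}; counting standard monomials gives mu = 7. Corank 2; j^3 = -x^3 is a perfect cube, so E-series; the 4-jet and mu = 7 give E_7.

E_{7}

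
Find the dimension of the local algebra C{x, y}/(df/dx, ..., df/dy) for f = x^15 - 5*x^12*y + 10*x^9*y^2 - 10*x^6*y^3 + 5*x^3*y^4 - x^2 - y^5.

4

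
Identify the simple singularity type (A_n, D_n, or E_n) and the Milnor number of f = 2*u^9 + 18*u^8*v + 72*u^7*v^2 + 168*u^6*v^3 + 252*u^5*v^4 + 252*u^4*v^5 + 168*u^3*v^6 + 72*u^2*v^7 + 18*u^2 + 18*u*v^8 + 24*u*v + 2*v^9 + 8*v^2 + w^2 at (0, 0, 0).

The Hessian of f at 0 has rank 2. Corank 1: A-series; mu = 8 gives A_8.

Type A_8, Milnor number mu = 8.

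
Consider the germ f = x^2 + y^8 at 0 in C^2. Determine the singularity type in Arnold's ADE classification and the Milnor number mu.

The Hessian of f at 0 has rank 1. Corank 1: A-series; mu = 7 gives A_7.

Type A_{7}, Milnor number mu = 7.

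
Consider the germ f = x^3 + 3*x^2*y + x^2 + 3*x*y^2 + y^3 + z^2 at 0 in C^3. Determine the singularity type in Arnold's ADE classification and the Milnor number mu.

Type A_{2}, Milnor number mu = 2.

The Hessian of f at 0 is [[2, 0, 0], [0, 0, 0], [0, 0, 2]] with rank 2, so corank 1. A Groebner basis of the Jacobian ideal J(f) in C{x,y,z} is {y^2, x, z}; counting standard monomials gives mu = 2. Corank 1: A-series; mu = 2 gives A_2.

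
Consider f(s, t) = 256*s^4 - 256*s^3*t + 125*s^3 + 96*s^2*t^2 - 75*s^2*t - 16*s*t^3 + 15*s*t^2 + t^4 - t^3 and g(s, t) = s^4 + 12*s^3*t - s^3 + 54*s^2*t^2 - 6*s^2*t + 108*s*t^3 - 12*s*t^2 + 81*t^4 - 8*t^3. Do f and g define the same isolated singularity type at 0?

Yes.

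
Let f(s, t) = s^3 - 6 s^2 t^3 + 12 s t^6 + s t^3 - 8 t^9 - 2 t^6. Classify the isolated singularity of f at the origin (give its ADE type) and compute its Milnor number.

The Hessian of f at 0 has rank 0. Corank 2; j^3 = s^3 is a perfect cube, so E-series; the 4-jet and mu = 7 give E_7.

Type E7, Milnor number mu = 7.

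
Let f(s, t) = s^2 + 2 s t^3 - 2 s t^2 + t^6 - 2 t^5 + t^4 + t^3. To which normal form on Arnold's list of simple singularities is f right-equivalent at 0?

The Hessian of f at 0 has rank 1. Corank 1: A-series; mu = 2 gives A_2.

A_{2}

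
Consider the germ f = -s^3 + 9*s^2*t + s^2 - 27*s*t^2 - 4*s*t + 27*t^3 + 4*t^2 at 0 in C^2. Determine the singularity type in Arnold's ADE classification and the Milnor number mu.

Type A_{2}, Milnor number mu = 2.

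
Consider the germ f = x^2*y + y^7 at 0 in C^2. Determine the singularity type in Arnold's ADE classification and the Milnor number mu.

Type D_{8}, Milnor number mu = 8.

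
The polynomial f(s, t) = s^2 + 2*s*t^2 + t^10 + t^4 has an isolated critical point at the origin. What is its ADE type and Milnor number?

Type A_9, Milnor number mu = 9.

The Hessian of f at 0 has rank 1. Corank 1: A-series; mu = 9 gives A_9.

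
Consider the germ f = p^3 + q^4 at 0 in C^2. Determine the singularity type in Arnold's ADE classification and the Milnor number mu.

Type E_6, Milnor number mu = 6.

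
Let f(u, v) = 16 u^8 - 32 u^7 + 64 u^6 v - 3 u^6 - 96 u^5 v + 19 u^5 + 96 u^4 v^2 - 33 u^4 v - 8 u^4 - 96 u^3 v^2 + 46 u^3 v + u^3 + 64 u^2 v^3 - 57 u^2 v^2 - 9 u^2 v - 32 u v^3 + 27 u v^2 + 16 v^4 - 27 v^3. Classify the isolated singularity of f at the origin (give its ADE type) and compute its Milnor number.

The Hessian of f at 0 has rank 0. Corank 2; j^3 = (u - 3*v)^3 is a perfect cube, so E-series; the 4-jet and mu = 6 give E_6.

Type E_{6}, Milnor number mu = 6.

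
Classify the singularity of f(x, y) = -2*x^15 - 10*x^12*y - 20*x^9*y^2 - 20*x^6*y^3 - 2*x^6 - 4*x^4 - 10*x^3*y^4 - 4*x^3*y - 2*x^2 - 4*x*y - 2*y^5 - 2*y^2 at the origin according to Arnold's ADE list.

A_4

The Hessian of f at 0 is [[-4, -4], [-4, -4]] with rank 1, so corank 1. A Groebner basis of the Jacobian ideal J(f) in C{x,y} is {-x + y^3 - y, x^2 - y^2, x*y + y^2}; counting standard monomials gives mu = 4. Corank 1: A-series; mu = 4 gives A_4.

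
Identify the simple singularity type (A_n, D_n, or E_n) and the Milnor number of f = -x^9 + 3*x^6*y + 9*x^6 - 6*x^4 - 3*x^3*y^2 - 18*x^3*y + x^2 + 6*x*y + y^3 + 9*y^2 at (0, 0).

Type A_{2}, Milnor number mu = 2.

The Hessian of f at 0 has rank 1. Corank 1: A-series; mu = 2 gives A_2.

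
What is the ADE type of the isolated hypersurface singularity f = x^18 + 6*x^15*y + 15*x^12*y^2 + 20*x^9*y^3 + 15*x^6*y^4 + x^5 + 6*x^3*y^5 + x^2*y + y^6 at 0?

The Hessian of f at 0 has rank 0. Corank 2; j^3 = x^2*y has shape L^2 M (L != M), so D-series; mu = 7 gives D_7.

D_7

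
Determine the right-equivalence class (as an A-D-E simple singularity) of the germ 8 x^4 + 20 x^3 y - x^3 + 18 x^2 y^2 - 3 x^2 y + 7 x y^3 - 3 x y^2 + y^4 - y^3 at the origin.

E_{7}

The Hessian of f at 0 is [[0, 0], [0, 0]] with rank 0, so corank 2. A Groebner basis of the Jacobian ideal J(f) in C{x,y} is {3*x^2/4 + 3*x*y/2 + y^4 + y^3/4 + 3*y^2/4, x^3 - 9*x^2/4 - 9*x*y/2 + y^3/4 - 9*y^2/4, x^2*y + 7*x^2/4 + 7*x*y/2 - 5*y^3/12 + 7*y^2/4, -x^2 + x*y^2 - 2*x*y + 2*y^3/3 - y^2}; counting standard monomials gives mu = 7. Corank 2; j^3 = -(x + y)^3 is a perfect cube, so E-series; the 4-jet and mu = 7 give E_7.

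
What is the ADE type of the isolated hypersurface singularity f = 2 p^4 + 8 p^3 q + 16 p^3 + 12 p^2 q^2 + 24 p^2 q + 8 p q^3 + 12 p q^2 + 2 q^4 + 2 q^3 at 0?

The Hessian of f at 0 has rank 0. Corank 2; j^3 = 2*(2*p + q)^3 is a perfect cube, so E-series; the 4-jet and mu = 6 give E_6.

E_{6}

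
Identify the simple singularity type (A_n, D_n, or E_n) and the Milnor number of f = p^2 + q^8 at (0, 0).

Type A_{7}, Milnor number mu = 7.

The Hessian of f at 0 has rank 1. Corank 1: A-series; mu = 7 gives A_7.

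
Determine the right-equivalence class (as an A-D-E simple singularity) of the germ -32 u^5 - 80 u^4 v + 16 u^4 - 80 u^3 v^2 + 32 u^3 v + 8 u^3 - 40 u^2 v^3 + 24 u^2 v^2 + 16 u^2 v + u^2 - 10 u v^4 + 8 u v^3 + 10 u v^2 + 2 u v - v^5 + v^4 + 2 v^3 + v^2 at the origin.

A_{4}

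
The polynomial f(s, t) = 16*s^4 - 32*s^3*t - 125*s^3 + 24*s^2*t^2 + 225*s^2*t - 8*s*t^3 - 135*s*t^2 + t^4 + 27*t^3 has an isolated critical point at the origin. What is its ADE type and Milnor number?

The Hessian of f at 0 has rank 0. Corank 2; j^3 = -(5*s - 3*t)^3 is a perfect cube, so E-series; the 4-jet and mu = 6 give E_6.

Type E_{6}, Milnor number mu = 6.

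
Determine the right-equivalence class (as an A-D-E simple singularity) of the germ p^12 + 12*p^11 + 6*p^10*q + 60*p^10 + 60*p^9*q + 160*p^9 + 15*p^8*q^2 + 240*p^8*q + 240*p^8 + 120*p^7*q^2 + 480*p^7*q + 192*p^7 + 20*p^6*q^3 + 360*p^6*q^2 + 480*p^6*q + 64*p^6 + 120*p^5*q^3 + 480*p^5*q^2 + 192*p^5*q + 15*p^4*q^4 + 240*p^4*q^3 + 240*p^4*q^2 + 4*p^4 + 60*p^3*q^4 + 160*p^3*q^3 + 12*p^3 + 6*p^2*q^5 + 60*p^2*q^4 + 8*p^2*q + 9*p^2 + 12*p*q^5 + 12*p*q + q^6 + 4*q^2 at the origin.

The Hessian of f at 0 is [[18, 12], [12, 8]] with rank 1, so corank 1. A Groebner basis of the Jacobian ideal J(f) in C{p,q} is {p*q^2 - 27*p*q/4 + 81*p/16 - 3*q^2 + 27*q/8, 135*p*q/8 - 243*p/16 + q^3 + 27*q^2/4 - 81*q/8, p^2 + 3*p/2 + q}; counting standard monomials gives mu = 5. Corank 1: A-series; mu = 5 gives A_5.

A_5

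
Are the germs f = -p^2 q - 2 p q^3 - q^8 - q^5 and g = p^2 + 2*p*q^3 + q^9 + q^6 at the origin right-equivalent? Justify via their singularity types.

No.

The Hessian of f at 0 is [[0, 0], [0, 0]] with rank 0, so corank 2. A Groebner basis of the Jacobian ideal J(f) in C{p,q} is {p^4, p^3*q - p^2/8 - p*q^2/8, p^3 + p^2*q^2, p*q + q^3}; counting standard monomials gives mu = 9. Corank 2; j^3 = -p^2*q has shape L^2 M (L != M), so D-series; mu = 9 gives D_9. The Hessian of g at 0 is [[2, 0], [0, 0]] with rank 1, so corank 1. A Groebner basis of the Jacobian ideal J(g) in C{p,q} is {p^2*q^2, p^3, p + q^3}; counting standard monomials gives mu = 8. Corank 1: A-series; mu = 8 gives A_8. f is D_9 but g is A_8, hence not right-equivalent.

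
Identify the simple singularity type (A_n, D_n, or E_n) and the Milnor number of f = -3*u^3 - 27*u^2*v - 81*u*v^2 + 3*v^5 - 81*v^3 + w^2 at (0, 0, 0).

The Hessian of f at 0 is [[0, 0, 0], [0, 0, 0], [0, 0, 2]] with rank 1, so corank 2. A Groebner basis of the Jacobian ideal J(f) in C{u,v,w} is {v^4, u^2 + 6*u*v + 9*v^2, w}; counting standard monomials gives mu = 8. Corank 2; j^3 = -3*(u + 3*v)^3 is a perfect cube, so E-series; the 5-jet and mu = 8 give E_8.

Type E_8, Milnor number mu = 8.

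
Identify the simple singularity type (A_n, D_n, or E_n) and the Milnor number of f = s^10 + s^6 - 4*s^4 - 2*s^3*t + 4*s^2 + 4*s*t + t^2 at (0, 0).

Type A_{9}, Milnor number mu = 9.

The Hessian of f at 0 has rank 1. Corank 1: A-series; mu = 9 gives A_9.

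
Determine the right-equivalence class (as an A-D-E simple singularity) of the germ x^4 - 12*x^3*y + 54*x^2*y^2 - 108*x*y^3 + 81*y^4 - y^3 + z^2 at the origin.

The Hessian of f at 0 is [[0, 0, 0], [0, 0, 0], [0, 0, 2]] with rank 1, so corank 2. A Groebner basis of the Jacobian ideal J(f) in C{x,y,z} is {x^3 - 9*x^2*y, y^2, z}; counting standard monomials gives mu = 6. Corank 2; j^3 = -y^3 is a perfect cube, so E-series; the 4-jet and mu = 6 give E_6.

E6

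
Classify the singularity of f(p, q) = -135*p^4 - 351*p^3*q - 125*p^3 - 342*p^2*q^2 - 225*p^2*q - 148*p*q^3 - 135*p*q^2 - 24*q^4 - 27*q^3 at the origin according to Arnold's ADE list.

E_{7}

The Hessian of f at 0 is [[0, 0], [0, 0]] with rank 0, so corank 2. A Groebner basis of the Jacobian ideal J(f) in C{p,q} is {390625*p^2/3 + 156250*p*q + q^4 + 125*q^3/9 + 46875*q^2, p^3 + 475*p^2 + 570*p*q + 4*q^3/15 + 171*q^2, p^2*q - 4625*p^2/9 - 1850*p*q/3 - 56*q^3/135 - 185*q^2, 1250*p^2/3 + p*q^2 + 500*p*q + 29*q^3/45 + 150*q^2}; counting standard monomials gives mu = 7. Corank 2; j^3 = -(5*p + 3*q)^3 is a perfect cube, so E-series; the 4-jet and mu = 7 give E_7.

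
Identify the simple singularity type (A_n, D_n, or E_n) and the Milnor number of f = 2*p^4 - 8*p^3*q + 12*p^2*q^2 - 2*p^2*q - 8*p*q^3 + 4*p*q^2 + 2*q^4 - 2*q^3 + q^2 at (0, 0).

Type A3, Milnor number mu = 3.

The Hessian of f at 0 has rank 1. Corank 1: A-series; mu = 3 gives A_3.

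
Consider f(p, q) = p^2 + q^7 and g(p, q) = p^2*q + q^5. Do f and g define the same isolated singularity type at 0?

No.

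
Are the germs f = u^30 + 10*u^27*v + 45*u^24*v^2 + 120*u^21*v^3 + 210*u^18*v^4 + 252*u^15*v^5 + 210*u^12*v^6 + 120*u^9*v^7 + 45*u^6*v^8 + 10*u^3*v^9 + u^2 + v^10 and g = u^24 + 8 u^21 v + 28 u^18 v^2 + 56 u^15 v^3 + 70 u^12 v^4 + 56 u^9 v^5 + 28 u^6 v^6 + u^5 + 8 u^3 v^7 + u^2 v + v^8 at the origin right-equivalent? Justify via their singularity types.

The Hessian of f at 0 has rank 1. Corank 1: A-series; mu = 9 gives A_9. The Hessian of g at 0 has rank 0. Corank 2; j^3 = u^2*v has shape L^2 M (L != M), so D-series; mu = 9 gives D_9. f is A_9 but g is D_9, hence not right-equivalent.

No.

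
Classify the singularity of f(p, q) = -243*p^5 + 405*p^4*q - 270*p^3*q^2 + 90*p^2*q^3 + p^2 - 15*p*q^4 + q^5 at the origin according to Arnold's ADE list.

A4

The Hessian of f at 0 has rank 1. Corank 1: A-series; mu = 4 gives A_4.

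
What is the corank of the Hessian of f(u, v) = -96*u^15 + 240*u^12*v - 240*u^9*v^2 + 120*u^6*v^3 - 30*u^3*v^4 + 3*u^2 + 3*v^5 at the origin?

1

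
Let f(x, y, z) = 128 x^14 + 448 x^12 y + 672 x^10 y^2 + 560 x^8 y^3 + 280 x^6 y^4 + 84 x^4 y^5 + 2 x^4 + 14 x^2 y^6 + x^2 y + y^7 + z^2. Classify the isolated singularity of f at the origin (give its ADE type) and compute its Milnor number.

Type D_8, Milnor number mu = 8.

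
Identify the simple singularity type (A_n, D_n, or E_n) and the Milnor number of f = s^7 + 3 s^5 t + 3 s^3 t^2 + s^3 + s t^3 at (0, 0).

The Hessian of f at 0 is [[0, 0], [0, 0]] with rank 0, so corank 2. A Groebner basis of the Jacobian ideal J(f) in C{s,t} is {s^3, s*t^2, 3*s^2 + t^3}; counting standard monomials gives mu = 7. Corank 2; j^3 = s^3 is a perfect cube, so E-series; the 4-jet and mu = 7 give E_7.

Type E7, Milnor number mu = 7.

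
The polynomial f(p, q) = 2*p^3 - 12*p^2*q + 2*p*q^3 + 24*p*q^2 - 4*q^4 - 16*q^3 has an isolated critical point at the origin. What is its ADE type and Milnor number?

Type E_{7}, Milnor number mu = 7.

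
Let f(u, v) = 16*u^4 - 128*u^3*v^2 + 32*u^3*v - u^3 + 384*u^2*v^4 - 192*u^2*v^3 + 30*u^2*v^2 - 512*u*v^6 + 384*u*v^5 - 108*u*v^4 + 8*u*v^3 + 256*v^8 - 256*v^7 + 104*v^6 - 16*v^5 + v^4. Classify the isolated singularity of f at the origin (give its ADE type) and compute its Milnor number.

Type E_{6}, Milnor number mu = 6.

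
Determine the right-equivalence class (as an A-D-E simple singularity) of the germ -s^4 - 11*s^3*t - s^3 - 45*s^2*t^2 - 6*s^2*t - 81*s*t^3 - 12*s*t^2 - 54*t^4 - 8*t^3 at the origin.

E7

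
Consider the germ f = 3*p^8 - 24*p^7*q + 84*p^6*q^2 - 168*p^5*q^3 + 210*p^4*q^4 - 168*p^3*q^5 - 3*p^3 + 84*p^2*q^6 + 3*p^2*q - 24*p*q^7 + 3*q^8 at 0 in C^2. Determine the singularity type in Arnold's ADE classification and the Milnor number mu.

Type D_{9}, Milnor number mu = 9.

The Hessian of f at 0 has rank 0. Corank 2; j^3 = -3*p^2*(p - q) has shape L^2 M (L != M), so D-series; mu = 9 gives D_9.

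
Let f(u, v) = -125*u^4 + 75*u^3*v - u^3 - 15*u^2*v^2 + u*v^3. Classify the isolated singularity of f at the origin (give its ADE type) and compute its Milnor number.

Type E7, Milnor number mu = 7.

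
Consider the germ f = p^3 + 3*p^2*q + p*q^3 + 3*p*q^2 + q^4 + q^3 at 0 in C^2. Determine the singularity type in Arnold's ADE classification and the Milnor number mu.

The Hessian of f at 0 is [[0, 0], [0, 0]] with rank 0, so corank 2. A Groebner basis of the Jacobian ideal J(f) in C{p,q} is {p^3 + 3*p^2*q + 6*p^2 + 12*p*q + 6*q^2, -3*p^2 + p*q^2 - 6*p*q - 3*q^2, 3*p^2 + 6*p*q + q^3 + 3*q^2}; counting standard monomials gives mu = 7. Corank 2; j^3 = (p + q)^3 is a perfect cube, so E-series; the 4-jet and mu = 7 give E_7.

Type E_7, Milnor number mu = 7.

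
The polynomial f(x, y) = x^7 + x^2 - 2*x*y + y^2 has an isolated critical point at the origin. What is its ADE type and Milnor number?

Type A_{6}, Milnor number mu = 6.

The Hessian of f at 0 is [[2, -2], [-2, 2]] with rank 1, so corank 1. A Groebner basis of the Jacobian ideal J(f) in C{x,y} is {y^6, x - y}; counting standard monomials gives mu = 6. Corank 1: A-series; mu = 6 gives A_6.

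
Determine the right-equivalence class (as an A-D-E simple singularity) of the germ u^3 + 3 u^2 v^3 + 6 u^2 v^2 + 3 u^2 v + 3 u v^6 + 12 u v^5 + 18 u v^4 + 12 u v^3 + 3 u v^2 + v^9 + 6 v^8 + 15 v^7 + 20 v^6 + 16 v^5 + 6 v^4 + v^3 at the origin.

E_{8}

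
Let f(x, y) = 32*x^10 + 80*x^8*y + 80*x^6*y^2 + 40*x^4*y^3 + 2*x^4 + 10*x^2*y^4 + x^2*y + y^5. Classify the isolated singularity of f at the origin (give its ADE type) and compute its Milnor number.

The Hessian of f at 0 has rank 0. Corank 2; j^3 = x^2*y has shape L^2 M (L != M), so D-series; mu = 6 gives D_6.

Type D6, Milnor number mu = 6.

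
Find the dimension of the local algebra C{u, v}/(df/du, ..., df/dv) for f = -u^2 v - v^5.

6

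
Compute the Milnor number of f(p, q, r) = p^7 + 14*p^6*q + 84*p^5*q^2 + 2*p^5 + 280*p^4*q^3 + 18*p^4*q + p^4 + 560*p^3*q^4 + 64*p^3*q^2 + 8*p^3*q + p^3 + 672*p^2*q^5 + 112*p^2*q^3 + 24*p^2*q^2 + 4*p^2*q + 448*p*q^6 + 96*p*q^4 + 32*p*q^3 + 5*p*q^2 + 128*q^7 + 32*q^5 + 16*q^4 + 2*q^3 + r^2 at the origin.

5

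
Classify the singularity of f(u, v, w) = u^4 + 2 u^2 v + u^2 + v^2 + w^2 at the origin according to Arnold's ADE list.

A_{1}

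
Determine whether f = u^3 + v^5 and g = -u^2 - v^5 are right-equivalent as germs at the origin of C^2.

No.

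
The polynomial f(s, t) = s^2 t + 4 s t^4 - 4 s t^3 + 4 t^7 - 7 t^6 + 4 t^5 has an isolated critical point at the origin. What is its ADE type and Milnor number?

Type D_{7}, Milnor number mu = 7.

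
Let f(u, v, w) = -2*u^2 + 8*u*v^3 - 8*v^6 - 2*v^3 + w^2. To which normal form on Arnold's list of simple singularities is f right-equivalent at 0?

The Hessian of f at 0 has rank 2. Corank 1: A-series; mu = 2 gives A_2.

A2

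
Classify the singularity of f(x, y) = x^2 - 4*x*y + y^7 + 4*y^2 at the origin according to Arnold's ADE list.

The Hessian of f at 0 is [[2, -4], [-4, 8]] with rank 1, so corank 1. A Groebner basis of the Jacobian ideal J(f) in C{x,y} is {y^6, x - 2*y}; counting standard monomials gives mu = 6. Corank 1: A-series; mu = 6 gives A_6.

A_6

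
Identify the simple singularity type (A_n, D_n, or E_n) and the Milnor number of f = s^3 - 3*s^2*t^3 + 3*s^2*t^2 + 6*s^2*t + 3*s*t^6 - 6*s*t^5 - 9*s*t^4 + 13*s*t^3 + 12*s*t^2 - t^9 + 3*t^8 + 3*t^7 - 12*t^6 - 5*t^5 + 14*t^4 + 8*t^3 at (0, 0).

Type E_7, Milnor number mu = 7.

The Hessian of f at 0 is [[0, 0], [0, 0]] with rank 0, so corank 2. A Groebner basis of the Jacobian ideal J(f) in C{s,t} is {-s^2 - 4*s*t + t^4 - t^3/3 - 4*t^2, s^3 + 10*s^2 + 40*s*t + 34*t^3/3 + 40*t^2, s^2*t - 11*s^2/3 - 44*s*t/3 - 47*t^3/9 - 44*t^2/3, s^2 + s*t^2 + 4*s*t + 7*t^3/3 + 4*t^2}; counting standard monomials gives mu = 7. Corank 2; j^3 = (s + 2*t)^3 is a perfect cube, so E-series; the 4-jet and mu = 7 give E_7.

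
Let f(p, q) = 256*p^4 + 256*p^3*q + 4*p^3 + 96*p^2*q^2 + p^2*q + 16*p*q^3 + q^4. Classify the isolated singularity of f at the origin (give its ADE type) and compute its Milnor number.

Type D5, Milnor number mu = 5.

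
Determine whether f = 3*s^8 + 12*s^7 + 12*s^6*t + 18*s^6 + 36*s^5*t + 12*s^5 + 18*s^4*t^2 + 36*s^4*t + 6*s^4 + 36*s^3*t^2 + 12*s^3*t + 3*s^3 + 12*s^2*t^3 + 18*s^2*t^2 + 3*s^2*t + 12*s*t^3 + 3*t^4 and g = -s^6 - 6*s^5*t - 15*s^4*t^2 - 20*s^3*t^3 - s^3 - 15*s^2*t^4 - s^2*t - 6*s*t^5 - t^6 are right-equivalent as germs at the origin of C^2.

No.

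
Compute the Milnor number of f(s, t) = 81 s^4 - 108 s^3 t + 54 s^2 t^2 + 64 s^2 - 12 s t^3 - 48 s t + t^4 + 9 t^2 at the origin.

The Hessian of f at 0 is [[128, -48], [-48, 18]] with rank 1, so corank 1. A Groebner basis of the Jacobian ideal J(f) in C{s,t} is {t^3, s - 3*t/8}; counting standard monomials gives mu = 3. Corank 1: A-series; mu = 3 gives A_3.

3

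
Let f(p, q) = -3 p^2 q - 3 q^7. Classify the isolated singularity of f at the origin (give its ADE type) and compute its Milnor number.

Type D8, Milnor number mu = 8.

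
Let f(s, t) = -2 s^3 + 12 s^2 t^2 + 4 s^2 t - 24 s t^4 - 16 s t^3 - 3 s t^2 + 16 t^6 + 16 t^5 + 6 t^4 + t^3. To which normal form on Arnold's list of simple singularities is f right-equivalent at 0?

The Hessian of f at 0 is [[0, 0], [0, 0]] with rank 0, so corank 2. A Groebner basis of the Jacobian ideal J(f) in C{s,t} is {t^3, s^2 - 3*t^2/2, s*t - 3*t^2/2}; counting standard monomials gives mu = 4. Corank 2; j^3 = -(s - t)*(2*s^2 - 2*s*t + t^2) splits into three distinct lines over C (the quadratic factor has nonzero discriminant), so D_4.

D_{4}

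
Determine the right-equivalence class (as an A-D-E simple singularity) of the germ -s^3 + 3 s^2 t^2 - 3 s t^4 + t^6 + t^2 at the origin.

A_2

The Hessian of f at 0 is [[0, 0], [0, 2]] with rank 1, so corank 1. A Groebner basis of the Jacobian ideal J(f) in C{s,t} is {s^2, t}; counting standard monomials gives mu = 2. Corank 1: A-series; mu = 2 gives A_2.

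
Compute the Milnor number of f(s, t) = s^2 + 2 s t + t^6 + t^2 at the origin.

The Hessian of f at 0 is [[2, 2], [2, 2]] with rank 1, so corank 1. A Groebner basis of the Jacobian ideal J(f) in C{s,t} is {t^5, s + t}; counting standard monomials gives mu = 5. Corank 1: A-series; mu = 5 gives A_5.

5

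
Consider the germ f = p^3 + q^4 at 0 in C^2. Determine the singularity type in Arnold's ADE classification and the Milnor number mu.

The Hessian of f at 0 has rank 0. Corank 2; j^3 = p^3 is a perfect cube, so E-series; the 4-jet and mu = 6 give E_6.

Type E_{6}, Milnor number mu = 6.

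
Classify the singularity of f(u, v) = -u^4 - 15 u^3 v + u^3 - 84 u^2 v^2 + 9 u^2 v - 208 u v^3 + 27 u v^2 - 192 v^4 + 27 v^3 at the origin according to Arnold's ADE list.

E_7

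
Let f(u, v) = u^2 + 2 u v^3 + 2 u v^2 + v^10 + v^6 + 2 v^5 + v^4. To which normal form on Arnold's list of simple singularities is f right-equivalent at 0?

A9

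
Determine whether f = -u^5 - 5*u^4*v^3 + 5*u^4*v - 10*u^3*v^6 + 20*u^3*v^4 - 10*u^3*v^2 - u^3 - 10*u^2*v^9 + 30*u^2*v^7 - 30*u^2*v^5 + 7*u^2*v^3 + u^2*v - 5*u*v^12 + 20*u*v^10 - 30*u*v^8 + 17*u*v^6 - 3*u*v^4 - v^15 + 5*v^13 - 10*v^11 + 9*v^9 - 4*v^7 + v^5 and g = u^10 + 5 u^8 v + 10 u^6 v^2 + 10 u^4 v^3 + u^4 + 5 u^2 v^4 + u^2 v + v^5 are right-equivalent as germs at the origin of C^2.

Yes.

The Hessian of f at 0 has rank 0. Corank 2; j^3 = -u^2*(u - v) has shape L^2 M (L != M), so D-series; mu = 6 gives D_6. The Hessian of g at 0 has rank 0. Corank 2; j^3 = u^2*v has shape L^2 M (L != M), so D-series; mu = 6 gives D_6. Both have type D_6, hence right-equivalent.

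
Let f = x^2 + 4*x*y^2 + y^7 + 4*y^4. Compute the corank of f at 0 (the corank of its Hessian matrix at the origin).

1

The Hessian at 0 is [[2, 0], [0, 0]] of rank 1; hence corank 1.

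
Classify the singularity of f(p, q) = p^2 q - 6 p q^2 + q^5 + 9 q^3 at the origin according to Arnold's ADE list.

D_{6}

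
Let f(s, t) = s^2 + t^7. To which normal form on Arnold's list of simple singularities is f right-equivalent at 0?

The Hessian of f at 0 is [[2, 0], [0, 0]] with rank 1, so corank 1. A Groebner basis of the Jacobian ideal J(f) in C{s,t} is {t^6, s}; counting standard monomials gives mu = 6. Corank 1: A-series; mu = 6 gives A_6.

A6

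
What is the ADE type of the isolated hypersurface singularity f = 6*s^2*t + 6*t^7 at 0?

D8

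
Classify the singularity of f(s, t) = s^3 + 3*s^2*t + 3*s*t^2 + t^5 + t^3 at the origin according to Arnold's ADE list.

E_8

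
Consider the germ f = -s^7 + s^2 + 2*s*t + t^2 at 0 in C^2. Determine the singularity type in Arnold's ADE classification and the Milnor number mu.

Type A_6, Milnor number mu = 6.

The Hessian of f at 0 is [[2, 2], [2, 2]] with rank 1, so corank 1. A Groebner basis of the Jacobian ideal J(f) in C{s,t} is {t^6, s + t}; counting standard monomials gives mu = 6. Corank 1: A-series; mu = 6 gives A_6.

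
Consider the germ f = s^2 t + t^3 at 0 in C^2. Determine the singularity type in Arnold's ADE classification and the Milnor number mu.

The Hessian of f at 0 has rank 0. Corank 2; j^3 = t*(s^2 + t^2) splits into three distinct lines over C (the quadratic factor has nonzero discriminant), so D_4.

Type D_4, Milnor number mu = 4.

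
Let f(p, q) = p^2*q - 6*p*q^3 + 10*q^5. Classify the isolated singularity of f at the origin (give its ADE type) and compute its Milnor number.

Type D6, Milnor number mu = 6.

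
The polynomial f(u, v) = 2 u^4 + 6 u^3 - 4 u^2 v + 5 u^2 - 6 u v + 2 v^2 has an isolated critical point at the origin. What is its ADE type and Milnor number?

Type A_{1}, Milnor number mu = 1.

The Hessian of f at 0 has rank 2. Corank 0: nondegenerate Morse point, so A_1.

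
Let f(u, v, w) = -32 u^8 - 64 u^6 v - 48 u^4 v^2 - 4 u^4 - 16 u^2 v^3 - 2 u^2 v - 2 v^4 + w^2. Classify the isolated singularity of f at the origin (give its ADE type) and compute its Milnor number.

Type D_5, Milnor number mu = 5.

The Hessian of f at 0 is [[0, 0, 0], [0, 0, 0], [0, 0, 2]] with rank 1, so corank 2. A Groebner basis of the Jacobian ideal J(f) in C{u,v,w} is {u^3, u^2/4 + v^3, u*v, w}; counting standard monomials gives mu = 5. Corank 2; j^3 = -2*u^2*v has shape L^2 M (L != M), so D-series; mu = 5 gives D_5.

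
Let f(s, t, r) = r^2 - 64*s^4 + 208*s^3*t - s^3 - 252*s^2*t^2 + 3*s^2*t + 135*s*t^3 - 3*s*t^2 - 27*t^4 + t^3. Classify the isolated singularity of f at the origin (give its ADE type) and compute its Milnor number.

Type E_7, Milnor number mu = 7.

The Hessian of f at 0 has rank 1. Corank 2; j^3 = -(s - t)^3 is a perfect cube, so E-series; the 4-jet and mu = 7 give E_7.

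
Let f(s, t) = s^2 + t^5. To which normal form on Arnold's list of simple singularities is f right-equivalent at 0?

A4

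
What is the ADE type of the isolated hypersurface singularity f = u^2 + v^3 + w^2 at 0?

The Hessian of f at 0 is [[2, 0, 0], [0, 0, 0], [0, 0, 2]] with rank 2, so corank 1. A Groebner basis of the Jacobian ideal J(f) in C{u,v,w} is {v^2, u, w}; counting standard monomials gives mu = 2. Corank 1: A-series; mu = 2 gives A_2.

A2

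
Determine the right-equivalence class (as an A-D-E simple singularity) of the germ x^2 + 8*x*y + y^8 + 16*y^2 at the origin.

The Hessian of f at 0 has rank 1. Corank 1: A-series; mu = 7 gives A_7.

A_7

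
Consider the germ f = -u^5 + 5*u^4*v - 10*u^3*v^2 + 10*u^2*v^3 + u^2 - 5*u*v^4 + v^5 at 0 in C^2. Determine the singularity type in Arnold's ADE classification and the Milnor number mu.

Type A_{4}, Milnor number mu = 4.

The Hessian of f at 0 has rank 1. Corank 1: A-series; mu = 4 gives A_4.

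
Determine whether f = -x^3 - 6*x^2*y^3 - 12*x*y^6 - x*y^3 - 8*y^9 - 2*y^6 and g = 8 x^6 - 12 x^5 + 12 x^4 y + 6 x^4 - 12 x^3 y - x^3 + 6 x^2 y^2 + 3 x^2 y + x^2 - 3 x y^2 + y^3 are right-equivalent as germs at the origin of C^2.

No.

The Hessian of f at 0 has rank 0. Corank 2; j^3 = -x^3 is a perfect cube, so E-series; the 4-jet and mu = 7 give E_7. The Hessian of g at 0 has rank 1. Corank 1: A-series; mu = 2 gives A_2. f is E_7 but g is A_2, hence not right-equivalent.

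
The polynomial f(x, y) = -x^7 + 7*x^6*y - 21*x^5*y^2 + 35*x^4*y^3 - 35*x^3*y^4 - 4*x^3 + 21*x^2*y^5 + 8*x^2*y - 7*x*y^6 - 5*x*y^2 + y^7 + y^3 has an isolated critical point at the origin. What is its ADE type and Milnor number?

The Hessian of f at 0 has rank 0. Corank 2; j^3 = -(x - y)*(2*x - y)^2 has shape L^2 M (L != M), so D-series; mu = 8 gives D_8.

Type D_{8}, Milnor number mu = 8.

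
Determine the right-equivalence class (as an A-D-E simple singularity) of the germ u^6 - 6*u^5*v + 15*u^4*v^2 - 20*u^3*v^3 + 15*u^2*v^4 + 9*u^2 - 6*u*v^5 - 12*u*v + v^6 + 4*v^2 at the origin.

A_{5}

The Hessian of f at 0 has rank 1. Corank 1: A-series; mu = 5 gives A_5.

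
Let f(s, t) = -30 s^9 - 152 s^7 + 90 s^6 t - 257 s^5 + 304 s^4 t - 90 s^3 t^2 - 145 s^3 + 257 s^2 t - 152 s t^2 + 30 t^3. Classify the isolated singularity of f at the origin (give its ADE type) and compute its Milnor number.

Type D_4, Milnor number mu = 4.

The Hessian of f at 0 is [[0, 0], [0, 0]] with rank 0, so corank 2. A Groebner basis of the Jacobian ideal J(f) in C{s,t} is {t^3, s^2 - 26*t^2/71, s*t - 43*t^2/71}; counting standard monomials gives mu = 4. Corank 2; j^3 = -(5*s - 3*t)*(29*s^2 - 34*s*t + 10*t^2) splits into three distinct lines over C (the quadratic factor has nonzero discriminant), so D_4.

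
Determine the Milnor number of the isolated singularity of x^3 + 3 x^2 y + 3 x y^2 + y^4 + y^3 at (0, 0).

6

The Hessian of f at 0 is [[0, 0], [0, 0]] with rank 0, so corank 2. A Groebner basis of the Jacobian ideal J(f) in C{x,y} is {y^3, x^2 + 2*x*y + y^2}; counting standard monomials gives mu = 6. Corank 2; j^3 = (x + y)^3 is a perfect cube, so E-series; the 4-jet and mu = 6 give E_6.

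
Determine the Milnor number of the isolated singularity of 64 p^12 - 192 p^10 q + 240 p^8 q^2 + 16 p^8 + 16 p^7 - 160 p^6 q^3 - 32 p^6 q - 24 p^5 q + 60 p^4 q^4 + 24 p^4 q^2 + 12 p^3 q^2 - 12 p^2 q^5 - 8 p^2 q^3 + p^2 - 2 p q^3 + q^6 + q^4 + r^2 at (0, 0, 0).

3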